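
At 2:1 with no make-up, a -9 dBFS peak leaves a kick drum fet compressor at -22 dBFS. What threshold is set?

Gain reduction = -9 − (-22) = 13 dB; output overshoot = GR / (R − 1) = 13 / 1 = 13 dB.
Threshold = output − output overshoot = -22 − 13 = -35 dBFS.

-35 dBFS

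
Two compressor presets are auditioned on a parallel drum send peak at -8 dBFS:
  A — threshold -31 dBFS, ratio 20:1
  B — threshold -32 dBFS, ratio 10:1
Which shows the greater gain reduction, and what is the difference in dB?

A: GR = 23 − 23/20 = 21.85 dB.
B: GR = 24 − 24/10 = 21.6 dB.
A applies 0.25 dB more gain reduction.

A, by 0.25 dB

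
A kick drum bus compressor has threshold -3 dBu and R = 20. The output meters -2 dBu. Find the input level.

17 dBu

That's 1 dB above the -3 dBu threshold.
Undo the ratio: input overshoot = 1 × 20 = 20 dB, giving input = 17 dBu.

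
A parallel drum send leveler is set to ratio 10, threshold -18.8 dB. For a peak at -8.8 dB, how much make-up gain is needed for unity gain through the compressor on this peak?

9 dB

The peak compresses to -18.8 + 10/10 = -17.8 dB.
To reach -8.8 dB requires -8.8 − (-17.8) = 9 dB of make-up.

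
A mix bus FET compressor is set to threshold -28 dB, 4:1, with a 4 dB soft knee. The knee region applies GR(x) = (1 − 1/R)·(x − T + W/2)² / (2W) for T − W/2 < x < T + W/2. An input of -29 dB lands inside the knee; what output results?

-29.09375 dB

x − T + W/2 = -29 − (-28) + 2 = 1.
GR = (1 − 1/4) × 1² / 8 = 0.75 × 1 / 8 = 0.09375 dB.
Output = -29 − 0.09375 = -29.09375 dB.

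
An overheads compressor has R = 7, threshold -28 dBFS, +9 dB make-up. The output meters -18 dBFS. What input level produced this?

-21 dBFS

Stripping the +9 dB make-up gives -27 dBFS at the gain stage.
That's 1 dB above the -28 dBFS threshold.
Before 7:1 compression the overshoot was 1 × 7 = 7 dB, so input = -28 + 7 = -21 dBFS.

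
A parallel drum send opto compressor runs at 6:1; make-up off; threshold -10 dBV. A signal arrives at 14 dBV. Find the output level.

-6 dBV

14 dBV sits 24 dB over threshold.
At 6:1 the overshoot is divided by 6, leaving 4 dB above threshold.
Output = -10 + 4 = -6 dBV.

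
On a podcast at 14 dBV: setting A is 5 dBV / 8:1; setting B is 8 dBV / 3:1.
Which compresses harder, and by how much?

A, by 3.875 dB

A: overshoot 9 dB → output overshoot 1.125 dB → GR 7.875 dB.
B: overshoot 6 dB → output overshoot 2 dB → GR 4 dB.
A applies 3.875 dB more gain reduction.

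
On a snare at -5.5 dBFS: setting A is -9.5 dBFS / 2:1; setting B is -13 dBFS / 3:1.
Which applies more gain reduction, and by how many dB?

B, by 3 dB

A: 4 dB over, compressed to 2 dB over, so 2 dB of GR.
B: 7.5 dB over, compressed to 2.5 dB over, so 5 dB of GR.
B applies 3 dB more gain reduction.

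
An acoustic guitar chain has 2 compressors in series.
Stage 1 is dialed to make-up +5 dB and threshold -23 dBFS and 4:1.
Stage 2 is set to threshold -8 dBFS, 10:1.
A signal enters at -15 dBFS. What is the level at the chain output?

-16 dBFS

Stage 1: -15 dBFS is 8 dB over -23 dBFS; at 4:1 that becomes 2 dB over, giving -21 dBFS; +5 dB make-up → -16 dBFS.
Stage 2: below threshold (-16 ≤ -8); passes unchanged; output -16 dBFS.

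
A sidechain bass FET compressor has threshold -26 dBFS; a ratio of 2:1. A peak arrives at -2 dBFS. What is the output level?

-2 dBFS sits 24 dB over threshold.
At 2:1 the overshoot is divided by 2, leaving 12 dB above threshold.
That puts the output at -14 dBFS.

-14 dBFS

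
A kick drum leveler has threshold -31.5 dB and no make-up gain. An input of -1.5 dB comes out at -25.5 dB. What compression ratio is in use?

Input overshoot = -1.5 − (-31.5) = 30 dB; output overshoot = -25.5 − (-31.5) = 6 dB.
Ratio = 30 / 6 = 5.

5:1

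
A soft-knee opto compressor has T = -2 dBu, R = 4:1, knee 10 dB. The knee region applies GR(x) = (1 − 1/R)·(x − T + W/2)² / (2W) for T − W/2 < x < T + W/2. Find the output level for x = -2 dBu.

x − T + W/2 = -2 − (-2) + 5 = 5.
GR = (1 − 1/4) × 5² / 20 = 0.75 × 25 / 20 = 0.9375 dB.
Output = -2 − 0.9375 = -2.9375 dBu.

-2.9375 dBu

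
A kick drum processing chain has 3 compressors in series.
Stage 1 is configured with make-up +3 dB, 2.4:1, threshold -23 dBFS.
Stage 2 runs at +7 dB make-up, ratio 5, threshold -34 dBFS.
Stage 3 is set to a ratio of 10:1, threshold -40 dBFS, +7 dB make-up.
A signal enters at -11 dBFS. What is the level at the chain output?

-31.32 dBFS

Stage 1: 12 dB above -23 dBFS, reduced 2.4:1 to 5 dB above → -18 dBFS; +3 dB make-up → -15 dBFS.
Stage 2: -15 dBFS is 19 dB over -34 dBFS; at 5:1 that becomes 3.8 dB over, giving -30.2 dBFS; +7 dB make-up → -23.2 dBFS.
Stage 3: overshoot 16.8 dB → 16.8/10 = 1.68 dB → -38.32 dBFS; +7 dB make-up → -31.32 dBFS.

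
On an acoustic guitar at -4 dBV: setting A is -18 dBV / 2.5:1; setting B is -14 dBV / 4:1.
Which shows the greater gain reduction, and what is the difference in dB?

A, by 0.9 dB

A: overshoot 14 dB → output overshoot 5.6 dB → GR 8.4 dB.
B: overshoot 10 dB → output overshoot 2.5 dB → GR 7.5 dB.
A applies 0.9 dB more gain reduction.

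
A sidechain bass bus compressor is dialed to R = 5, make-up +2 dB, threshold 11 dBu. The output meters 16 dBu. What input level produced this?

Before make-up, the level was 16 − 2 = 14 dBu.
Post-compression overshoot = 14 − 11 = 3 dB.
Before 5:1 compression the overshoot was 3 × 5 = 15 dB, so input = 11 + 15 = 26 dBu.

26 dBu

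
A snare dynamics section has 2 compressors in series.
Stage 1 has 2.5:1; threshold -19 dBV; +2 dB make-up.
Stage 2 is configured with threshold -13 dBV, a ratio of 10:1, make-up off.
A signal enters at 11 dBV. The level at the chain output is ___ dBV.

Stage 1: 30 dB above -19 dBV, reduced 2.5:1 to 12 dB above → -7 dBV; +2 dB make-up → -5 dBV.
Stage 2: 8 dB above -13 dBV, reduced 10:1 to 0.8 dB above → -12.2 dBV.

-12.2 dBV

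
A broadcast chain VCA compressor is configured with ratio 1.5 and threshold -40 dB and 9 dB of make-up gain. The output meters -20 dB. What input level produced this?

Remove make-up: -20 − 9 = -29 dB.
Post-compression overshoot = -29 − (-40) = 11 dB.
Before 1.5:1 compression the overshoot was 11 × 1.5 = 16.5 dB, so input = -40 + 16.5 = -23.5 dB.

-23.5 dB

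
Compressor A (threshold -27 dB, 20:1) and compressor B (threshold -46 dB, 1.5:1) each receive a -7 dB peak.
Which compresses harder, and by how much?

A: overshoot 20 dB → output overshoot 1 dB → GR 19 dB.
B: overshoot 39 dB → output overshoot 26 dB → GR 13 dB.
A applies 6 dB more gain reduction.

A, by 6 dB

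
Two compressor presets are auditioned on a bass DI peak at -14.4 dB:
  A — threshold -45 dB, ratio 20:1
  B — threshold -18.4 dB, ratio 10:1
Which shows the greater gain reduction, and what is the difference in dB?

A: overshoot 30.6 dB → output overshoot 1.53 dB → GR 29.07 dB.
B: overshoot 4 dB → output overshoot 0.4 dB → GR 3.6 dB.
A applies 25.47 dB more gain reduction.

A, by 25.47 dB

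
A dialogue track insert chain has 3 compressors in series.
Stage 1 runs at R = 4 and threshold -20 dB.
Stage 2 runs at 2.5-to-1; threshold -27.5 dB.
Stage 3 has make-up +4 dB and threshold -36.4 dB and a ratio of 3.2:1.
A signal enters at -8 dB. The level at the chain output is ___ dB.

-28.30625 dB

Stage 1: overshoot 12 dB → 12/4 = 3 dB → -17 dB.
Stage 2: -17 dB is 10.5 dB over -27.5 dB; at 2.5:1 that becomes 4.2 dB over, giving -23.3 dB.
Stage 3: 13.1 dB above -36.4 dB, reduced 3.2:1 to 4.09375 dB above → -32.30625 dB; +4 dB make-up → -28.30625 dB.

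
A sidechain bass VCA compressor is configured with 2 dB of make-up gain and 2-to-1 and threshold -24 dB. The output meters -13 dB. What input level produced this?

Remove make-up: -13 − 2 = -15 dB.
The compressed level sits -15 − (-24) = 9 dB over threshold.
Before 2:1 compression the overshoot was 9 × 2 = 18 dB, so input = -24 + 18 = -6 dB.

-6 dB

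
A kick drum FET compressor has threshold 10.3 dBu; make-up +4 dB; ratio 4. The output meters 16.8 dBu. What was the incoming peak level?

20.3 dBu

Stripping the +4 dB make-up gives 12.8 dBu at the gain stage.
Post-compression overshoot = 12.8 − 10.3 = 2.5 dB.
Input overshoot = R × output overshoot = 10 dB → input = 10.3 + 10 = 20.3 dBu.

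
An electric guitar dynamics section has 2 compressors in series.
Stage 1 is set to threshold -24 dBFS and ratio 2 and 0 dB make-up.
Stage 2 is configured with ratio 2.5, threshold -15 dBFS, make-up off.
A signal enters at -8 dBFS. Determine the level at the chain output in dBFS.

Stage 1: -8 dBFS is 16 dB over -24 dBFS; at 2:1 that becomes 8 dB over, giving -16 dBFS.
Stage 2: -16 dBFS is at or below the -15 dBFS threshold — no compression; output -16 dBFS.

-16 dBFS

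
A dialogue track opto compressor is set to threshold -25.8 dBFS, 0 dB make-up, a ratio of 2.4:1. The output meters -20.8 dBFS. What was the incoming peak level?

-13.8 dBFS

Post-compression overshoot = -20.8 − (-25.8) = 5 dB.
Undo the ratio: input overshoot = 5 × 2.4 = 12 dB, giving input = -13.8 dBFS.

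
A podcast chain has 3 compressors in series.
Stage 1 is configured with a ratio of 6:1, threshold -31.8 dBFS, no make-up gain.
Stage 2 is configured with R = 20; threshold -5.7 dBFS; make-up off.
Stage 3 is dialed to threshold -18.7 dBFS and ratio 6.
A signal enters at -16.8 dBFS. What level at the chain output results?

Stage 1: overshoot 15 dB → 15/6 = 2.5 dB → -29.3 dBFS.
Stage 2: -29.3 dBFS ≤ -5.7 dBFS, so stage 2 doesn't engage; output -29.3 dBFS.
Stage 3: -29.3 dBFS is at or below the -18.7 dBFS threshold — no compression; output -29.3 dBFS.

-29.3 dBFS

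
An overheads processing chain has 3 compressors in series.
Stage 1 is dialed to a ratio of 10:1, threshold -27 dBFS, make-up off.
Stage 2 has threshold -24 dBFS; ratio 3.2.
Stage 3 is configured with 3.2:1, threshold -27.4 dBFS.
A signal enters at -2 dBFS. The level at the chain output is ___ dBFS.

Stage 1: -2 dBFS is 25 dB over -27 dBFS; at 10:1 that becomes 2.5 dB over, giving -24.5 dBFS.
Stage 2: below threshold (-24.5 ≤ -24); passes unchanged; output -24.5 dBFS.
Stage 3: overshoot 2.9 dB → 2.9/3.2 = 0.90625 dB → -26.49375 dBFS.

-26.49375 dBFS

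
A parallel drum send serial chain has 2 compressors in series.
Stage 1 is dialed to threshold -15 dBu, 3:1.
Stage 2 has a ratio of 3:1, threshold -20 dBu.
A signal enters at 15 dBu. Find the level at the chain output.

-15 dBu

Stage 1: 30 dB above -15 dBu, reduced 3:1 to 10 dB above → -5 dBu.
Stage 2: -5 dBu is 15 dB over -20 dBu; at 3:1 that becomes 5 dB over, giving -15 dBu.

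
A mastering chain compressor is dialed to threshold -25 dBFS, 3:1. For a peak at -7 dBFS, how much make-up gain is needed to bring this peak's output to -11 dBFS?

The peak compresses to -25 + 18/3 = -19 dBFS.
To reach -11 dBFS requires -11 − (-19) = 8 dB of make-up.

8 dB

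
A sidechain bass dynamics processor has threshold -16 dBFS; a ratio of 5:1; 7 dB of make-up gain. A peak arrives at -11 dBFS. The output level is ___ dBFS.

-11 dBFS sits 5 dB over threshold.
At 5:1 the overshoot is divided by 5, leaving 1 dB above threshold.
So the level is -16 + 1 = -15 dBFS; make-up adds 7 dB, giving -8 dBFS.

-8 dBFS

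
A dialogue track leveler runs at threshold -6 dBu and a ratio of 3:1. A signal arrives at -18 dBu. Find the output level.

-18 dBu is 12 dB below the -6 dBu threshold, so no gain reduction is applied.
Output = input = -18 dBu.

-18 dBu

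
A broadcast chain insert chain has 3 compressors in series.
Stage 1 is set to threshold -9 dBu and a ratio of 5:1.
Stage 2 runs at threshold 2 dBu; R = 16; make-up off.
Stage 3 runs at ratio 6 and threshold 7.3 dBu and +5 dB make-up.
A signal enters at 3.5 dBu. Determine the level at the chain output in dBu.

-1.5 dBu

Stage 1: overshoot 12.5 dB → 12.5/5 = 2.5 dB → -6.5 dBu.
Stage 2: -6.5 dBu ≤ 2 dBu, so stage 2 doesn't engage; output -6.5 dBu.
Stage 3: -6.5 dBu ≤ 7.3 dBu, so stage 3 doesn't engage; make-up brings it to -1.5 dBu.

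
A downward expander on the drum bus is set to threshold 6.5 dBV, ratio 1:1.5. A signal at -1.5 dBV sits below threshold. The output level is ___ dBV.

The input is 8 dB below the 6.5 dBV threshold.
A 1:1.5 expander multiplies undershoot by 1.5: 8 × 1.5 = 12 dB below threshold.
Output = 6.5 − 12 = -5.5 dBV.

-5.5 dBV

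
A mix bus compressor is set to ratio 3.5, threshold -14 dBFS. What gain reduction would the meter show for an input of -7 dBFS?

-7 dBFS exceeds the threshold by 7 dB.
After 3.5:1 compression the overshoot becomes 7/3.5 = 2 dB.
So the signal is attenuated by 7 − 2 = 5 dB.

5 dB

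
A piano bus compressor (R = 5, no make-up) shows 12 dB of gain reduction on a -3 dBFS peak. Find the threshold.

-18 dBFS

Input is 15 dB above T (since output overshoot × R = input overshoot: (-15 − T)·5 = -3 − T gives T = -18 dBFS).
Check: -18 + (-3 − (-18))/5 = -18 + 3 = -15 dBFS. ✓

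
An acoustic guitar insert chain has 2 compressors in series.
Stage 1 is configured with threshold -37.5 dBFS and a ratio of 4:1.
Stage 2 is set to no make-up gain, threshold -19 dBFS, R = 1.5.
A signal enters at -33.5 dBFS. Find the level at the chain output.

Stage 1: overshoot 4 dB → 4/4 = 1 dB → -36.5 dBFS.
Stage 2: -36.5 dBFS is at or below the -19 dBFS threshold — no compression; output -36.5 dBFS.

-36.5 dBFS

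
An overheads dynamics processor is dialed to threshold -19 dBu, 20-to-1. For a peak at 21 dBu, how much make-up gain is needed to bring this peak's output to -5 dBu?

The peak compresses to -19 + 40/20 = -17 dBu.
To reach -5 dBu requires -5 − (-17) = 12 dB of make-up.

12 dB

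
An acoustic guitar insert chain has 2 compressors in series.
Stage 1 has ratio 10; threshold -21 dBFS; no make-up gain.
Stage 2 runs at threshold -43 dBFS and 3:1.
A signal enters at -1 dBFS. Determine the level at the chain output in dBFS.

Stage 1: 20 dB above -21 dBFS, reduced 10:1 to 2 dB above → -19 dBFS.
Stage 2: 24 dB above -43 dBFS, reduced 3:1 to 8 dB above → -35 dBFS.

-35 dBFS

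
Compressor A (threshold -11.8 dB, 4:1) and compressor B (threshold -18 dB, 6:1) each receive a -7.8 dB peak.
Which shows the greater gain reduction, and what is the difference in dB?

A: overshoot 4 dB → output overshoot 1 dB → GR 3 dB.
B: overshoot 10.2 dB → output overshoot 1.7 dB → GR 8.5 dB.
Difference: 5.5 dB in favour of B.

B, by 5.5 dB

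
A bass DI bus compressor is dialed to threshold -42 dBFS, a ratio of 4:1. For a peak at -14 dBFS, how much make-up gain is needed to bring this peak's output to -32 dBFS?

Overshoot 28 dB → 28/4 = 7 dB after compression, so the compressed level is -42 + 7 = -35 dBFS.
Make-up = target − compressed = -32 − (-35) = 3 dB.

3 dB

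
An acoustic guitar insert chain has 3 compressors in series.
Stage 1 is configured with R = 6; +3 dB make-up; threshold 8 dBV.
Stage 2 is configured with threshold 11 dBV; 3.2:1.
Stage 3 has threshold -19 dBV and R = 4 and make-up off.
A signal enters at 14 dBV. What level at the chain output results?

-11.421875 dBV

Stage 1: 14 dBV is 6 dB over 8 dBV; at 6:1 that becomes 1 dB over, giving 9 dBV; +3 dB make-up → 12 dBV.
Stage 2: 12 dBV is 1 dB over 11 dBV; at 3.2:1 that becomes 0.3125 dB over, giving 11.3125 dBV.
Stage 3: 30.3125 dB above -19 dBV, reduced 4:1 to 7.578125 dB above → -11.421875 dBV.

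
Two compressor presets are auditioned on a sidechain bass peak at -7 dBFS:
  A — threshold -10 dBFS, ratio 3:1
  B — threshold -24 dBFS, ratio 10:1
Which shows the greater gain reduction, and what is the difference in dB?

A: overshoot 3 dB → output overshoot 1 dB → GR 2 dB.
B: overshoot 17 dB → output overshoot 1.7 dB → GR 15.3 dB.
B applies 13.3 dB more gain reduction.

B, by 13.3 dB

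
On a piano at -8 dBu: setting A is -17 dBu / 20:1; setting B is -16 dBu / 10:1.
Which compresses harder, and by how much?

A: overshoot 9 dB → output overshoot 0.45 dB → GR 8.55 dB.
B: overshoot 8 dB → output overshoot 0.8 dB → GR 7.2 dB.
A reduces 1.35 dB more.

A, by 1.35 dB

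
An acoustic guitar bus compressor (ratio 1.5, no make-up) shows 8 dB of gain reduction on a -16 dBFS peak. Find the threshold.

Input is 24 dB above T (since output overshoot × R = input overshoot: (-24 − T)·1.5 = -16 − T gives T = -40 dBFS).
Check: -40 + (-16 − (-40))/1.5 = -40 + 16 = -24 dBFS. ✓

-40 dBFS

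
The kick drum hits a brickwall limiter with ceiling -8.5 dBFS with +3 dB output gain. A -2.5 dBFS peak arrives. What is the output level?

The limiter clamps the peak to its -8.5 dBFS ceiling.
Output gain then adds 3 dB: -8.5 + 3 = -5.5 dBFS.

-5.5 dBFS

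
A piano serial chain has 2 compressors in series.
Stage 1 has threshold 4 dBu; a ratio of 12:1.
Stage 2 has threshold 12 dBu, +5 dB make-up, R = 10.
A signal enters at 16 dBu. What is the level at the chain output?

10 dBu

Stage 1: 12 dB above 4 dBu, reduced 12:1 to 1 dB above → 5 dBu.
Stage 2: 5 dBu is at or below the 12 dBu threshold — no compression; make-up brings it to 10 dBu.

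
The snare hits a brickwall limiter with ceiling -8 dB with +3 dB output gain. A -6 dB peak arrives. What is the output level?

-5 dB

The limiter clamps the peak to its -8 dB ceiling.
Output gain then adds 3 dB: -8 + 3 = -5 dB.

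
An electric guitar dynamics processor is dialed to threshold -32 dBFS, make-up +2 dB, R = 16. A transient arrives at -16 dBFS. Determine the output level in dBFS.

Overshoot: -16 − (-32) = 16 dB.
16:1 compression reduces that to 16/16 = 1 dB over.
So the level is -32 + 1 = -31 dBFS; make-up adds 2 dB, giving -29 dBFS.

-29 dBFS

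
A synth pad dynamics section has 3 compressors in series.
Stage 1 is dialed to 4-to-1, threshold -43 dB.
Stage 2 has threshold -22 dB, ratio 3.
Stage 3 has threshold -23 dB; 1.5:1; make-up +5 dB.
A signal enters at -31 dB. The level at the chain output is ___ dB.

-35 dB

Stage 1: 12 dB above -43 dB, reduced 4:1 to 3 dB above → -40 dB.
Stage 2: below threshold (-40 ≤ -22); passes unchanged; output -40 dB.
Stage 3: -40 dB is at or below the -23 dB threshold — no compression; make-up brings it to -35 dB.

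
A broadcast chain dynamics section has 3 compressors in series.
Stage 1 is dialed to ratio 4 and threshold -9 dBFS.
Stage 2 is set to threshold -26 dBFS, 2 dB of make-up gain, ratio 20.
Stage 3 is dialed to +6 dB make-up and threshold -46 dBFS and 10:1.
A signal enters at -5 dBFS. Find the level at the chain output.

Stage 1: -5 dBFS is 4 dB over -9 dBFS; at 4:1 that becomes 1 dB over, giving -8 dBFS.
Stage 2: overshoot 18 dB → 18/20 = 0.9 dB → -25.1 dBFS; +2 dB make-up → -23.1 dBFS.
Stage 3: -23.1 dBFS is 22.9 dB over -46 dBFS; at 10:1 that becomes 2.29 dB over, giving -43.71 dBFS; +6 dB make-up → -37.71 dBFS.

-37.71 dBFS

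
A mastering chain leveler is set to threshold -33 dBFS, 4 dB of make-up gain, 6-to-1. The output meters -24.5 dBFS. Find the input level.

-6 dBFS

Before make-up, the level was -24.5 − 4 = -28.5 dBFS.
That's 4.5 dB above the -33 dBFS threshold.
Input overshoot = R × output overshoot = 27 dB → input = -33 + 27 = -6 dBFS.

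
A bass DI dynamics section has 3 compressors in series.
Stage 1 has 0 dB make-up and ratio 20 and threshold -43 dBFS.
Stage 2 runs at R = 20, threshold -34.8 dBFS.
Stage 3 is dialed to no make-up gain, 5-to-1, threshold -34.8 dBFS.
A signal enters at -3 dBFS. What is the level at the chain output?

-41 dBFS

Stage 1: overshoot 40 dB → 40/20 = 2 dB → -41 dBFS.
Stage 2: below threshold (-41 ≤ -34.8); passes unchanged; output -41 dBFS.
Stage 3: -41 dBFS ≤ -34.8 dBFS, so stage 3 doesn't engage; output -41 dBFS.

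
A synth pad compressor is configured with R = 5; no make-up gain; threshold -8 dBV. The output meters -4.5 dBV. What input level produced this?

The compressed level sits -4.5 − (-8) = 3.5 dB over threshold.
Input overshoot = R × output overshoot = 17.5 dB → input = -8 + 17.5 = 9.5 dBV.

9.5 dBV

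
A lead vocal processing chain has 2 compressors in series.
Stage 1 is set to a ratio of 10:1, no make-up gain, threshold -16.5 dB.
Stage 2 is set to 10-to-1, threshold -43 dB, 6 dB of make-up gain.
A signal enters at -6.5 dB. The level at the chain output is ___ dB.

-34.25 dB

Stage 1: -6.5 dB is 10 dB over -16.5 dB; at 10:1 that becomes 1 dB over, giving -15.5 dB.
Stage 2: overshoot 27.5 dB → 27.5/10 = 2.75 dB → -40.25 dB; +6 dB make-up → -34.25 dB.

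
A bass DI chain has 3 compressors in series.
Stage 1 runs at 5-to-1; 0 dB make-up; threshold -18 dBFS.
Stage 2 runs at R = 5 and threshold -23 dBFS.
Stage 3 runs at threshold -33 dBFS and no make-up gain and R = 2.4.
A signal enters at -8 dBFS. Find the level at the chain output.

-28.25 dBFS

Stage 1: overshoot 10 dB → 10/5 = 2 dB → -16 dBFS.
Stage 2: -16 dBFS is 7 dB over -23 dBFS; at 5:1 that becomes 1.4 dB over, giving -21.6 dBFS.
Stage 3: overshoot 11.4 dB → 11.4/2.4 = 4.75 dB → -28.25 dBFS.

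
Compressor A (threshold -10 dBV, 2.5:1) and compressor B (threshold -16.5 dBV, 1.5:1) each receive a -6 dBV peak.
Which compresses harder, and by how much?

A: 4 dB over, compressed to 1.6 dB over, so 2.4 dB of GR.
B: 10.5 dB over, compressed to 7 dB over, so 3.5 dB of GR.
B applies 1.1 dB more gain reduction.

B, by 1.1 dB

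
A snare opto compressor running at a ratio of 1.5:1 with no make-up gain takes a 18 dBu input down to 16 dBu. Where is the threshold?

Let T be the threshold. Output overshoot = (input overshoot)/R, so 16 − T = (18 − T)/1.5.
1.5·(16 − T) = 18 − T → 0.5·T = 24 − 18 = 6.
T = 6/0.5 = 12 dBu.

12 dBu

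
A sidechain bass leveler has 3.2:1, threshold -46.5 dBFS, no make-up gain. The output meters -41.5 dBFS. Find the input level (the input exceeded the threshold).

-30.5 dBFS

That's 5 dB above the -46.5 dBFS threshold.
Undo the ratio: input overshoot = 5 × 3.2 = 16 dB, giving input = -30.5 dBFS.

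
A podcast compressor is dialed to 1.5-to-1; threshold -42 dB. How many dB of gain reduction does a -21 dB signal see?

Overshoot = -21 − (-42) = 21 dB.
At 1.5:1, output sits 21/1.5 = 14 dB above threshold.
So the signal is attenuated by 21 − 14 = 7 dB.

7 dB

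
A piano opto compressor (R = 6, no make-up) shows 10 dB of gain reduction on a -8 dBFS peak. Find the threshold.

Let T be the threshold. Output overshoot = (input overshoot)/R, so -18 − T = (-8 − T)/6.
6·(-18 − T) = -8 − T → 5·T = -108 − (-8) = -100.
T = -100/5 = -20 dBFS.

-20 dBFS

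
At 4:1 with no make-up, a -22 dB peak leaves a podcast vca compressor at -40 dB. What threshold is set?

-46 dB

Let T be the threshold. Output overshoot = (input overshoot)/R, so -40 − T = (-22 − T)/4.
4·(-40 − T) = -22 − T → 3·T = -160 − (-22) = -138.
T = -138/3 = -46 dB.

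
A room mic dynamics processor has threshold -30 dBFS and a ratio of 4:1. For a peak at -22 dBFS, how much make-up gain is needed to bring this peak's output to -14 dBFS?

The peak compresses to -30 + 8/4 = -28 dBFS.
To reach -14 dBFS requires -14 − (-28) = 14 dB of make-up.

14 dB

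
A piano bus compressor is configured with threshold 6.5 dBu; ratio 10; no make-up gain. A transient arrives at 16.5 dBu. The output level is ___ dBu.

7.5 dBu

16.5 dBu sits 10 dB over threshold.
At 10:1 the overshoot is divided by 10, leaving 1 dB above threshold.
Output = 6.5 + 1 = 7.5 dBu.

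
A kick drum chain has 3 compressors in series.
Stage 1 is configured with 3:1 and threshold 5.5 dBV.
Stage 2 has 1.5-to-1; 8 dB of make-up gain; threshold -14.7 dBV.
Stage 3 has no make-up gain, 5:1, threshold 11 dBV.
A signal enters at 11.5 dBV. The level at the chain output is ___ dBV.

Stage 1: overshoot 6 dB → 6/3 = 2 dB → 7.5 dBV.
Stage 2: 22.2 dB above -14.7 dBV, reduced 1.5:1 to 14.8 dB above → 0.1 dBV; +8 dB make-up → 8.1 dBV.
Stage 3: below threshold (8.1 ≤ 11); passes unchanged; output 8.1 dBV.

8.1 dBV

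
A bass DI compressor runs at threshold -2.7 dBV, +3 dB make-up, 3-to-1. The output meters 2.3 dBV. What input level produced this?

3.3 dBV

Before make-up, the level was 2.3 − 3 = -0.7 dBV.
The compressed level sits -0.7 − (-2.7) = 2 dB over threshold.
Before 3:1 compression the overshoot was 2 × 3 = 6 dB, so input = -2.7 + 6 = 3.3 dBV.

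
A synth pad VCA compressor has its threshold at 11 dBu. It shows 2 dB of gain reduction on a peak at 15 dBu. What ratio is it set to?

2:1

Input overshoot = 15 − 11 = 4 dB.
Output overshoot = 4 − 2 = 2 dB.
Ratio = input overshoot / output overshoot = 4 / 2 = 2.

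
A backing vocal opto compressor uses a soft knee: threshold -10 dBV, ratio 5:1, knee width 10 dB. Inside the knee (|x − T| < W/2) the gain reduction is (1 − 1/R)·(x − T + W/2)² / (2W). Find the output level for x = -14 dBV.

x − T + W/2 = -14 − (-10) + 5 = 1.
GR = (1 − 1/5) × 1² / 20 = 0.8 × 1 / 20 = 0.04 dB.
Output = -14 − 0.04 = -14.04 dBV.

-14.04 dBV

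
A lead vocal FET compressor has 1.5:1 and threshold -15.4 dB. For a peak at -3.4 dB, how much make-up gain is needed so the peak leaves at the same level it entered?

Without make-up, output = threshold + overshoot/1.5 = -15.4 + 8 = -7.4 dB.
Gap to target: 4 dB.

4 dB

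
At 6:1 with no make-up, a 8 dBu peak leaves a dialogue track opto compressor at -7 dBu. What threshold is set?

Input is 18 dB above T (since output overshoot × R = input overshoot: (-7 − T)·6 = 8 − T gives T = -10 dBu).
Check: -10 + (8 − (-10))/6 = -10 + 3 = -7 dBu. ✓

-10 dBu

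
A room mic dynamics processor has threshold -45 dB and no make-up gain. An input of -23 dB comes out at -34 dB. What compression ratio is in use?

2:1

Input overshoot = -23 − (-45) = 22 dB; output overshoot = -34 − (-45) = 11 dB.
Ratio = 22 / 11 = 2.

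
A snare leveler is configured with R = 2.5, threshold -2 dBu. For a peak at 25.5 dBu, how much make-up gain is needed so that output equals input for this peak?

Overshoot 27.5 dB → 27.5/2.5 = 11 dB after compression, so the compressed level is -2 + 11 = 9 dBu.
Make-up = target − compressed = 25.5 − 9 = 16.5 dB.

16.5 dB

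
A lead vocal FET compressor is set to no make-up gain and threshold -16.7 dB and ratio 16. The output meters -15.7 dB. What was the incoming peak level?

That's 1 dB above the -16.7 dB threshold.
Input overshoot = R × output overshoot = 16 dB → input = -16.7 + 16 = -0.7 dB.

-0.7 dB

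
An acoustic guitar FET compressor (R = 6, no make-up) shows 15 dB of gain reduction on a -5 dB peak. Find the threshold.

-23 dB

Gain reduction = -5 − (-20) = 15 dB; output overshoot = GR / (R − 1) = 15 / 5 = 3 dB.
Threshold = output − output overshoot = -20 − 3 = -23 dB.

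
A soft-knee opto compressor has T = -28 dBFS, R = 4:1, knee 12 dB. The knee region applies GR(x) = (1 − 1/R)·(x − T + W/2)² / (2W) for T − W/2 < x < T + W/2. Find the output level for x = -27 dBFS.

x − T + W/2 = -27 − (-28) + 6 = 7.
GR = (1 − 1/4) × 7² / 24 = 0.75 × 49 / 24 = 1.53125 dB.
Output = -27 − 1.53125 = -28.53125 dBFS.

-28.53125 dBFS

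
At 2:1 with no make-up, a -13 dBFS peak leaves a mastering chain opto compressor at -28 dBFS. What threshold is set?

Gain reduction = -13 − (-28) = 15 dB; output overshoot = GR / (R − 1) = 15 / 1 = 15 dB.
Threshold = output − output overshoot = -28 − 15 = -43 dBFS.

-43 dBFS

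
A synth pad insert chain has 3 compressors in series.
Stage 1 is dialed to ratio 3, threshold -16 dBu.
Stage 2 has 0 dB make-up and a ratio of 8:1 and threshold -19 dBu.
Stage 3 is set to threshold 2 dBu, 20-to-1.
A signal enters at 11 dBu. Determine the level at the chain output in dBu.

Stage 1: overshoot 27 dB → 27/3 = 9 dB → -7 dBu.
Stage 2: -7 dBu is 12 dB over -19 dBu; at 8:1 that becomes 1.5 dB over, giving -17.5 dBu.
Stage 3: below threshold (-17.5 ≤ 2); passes unchanged; output -17.5 dBu.

-17.5 dBu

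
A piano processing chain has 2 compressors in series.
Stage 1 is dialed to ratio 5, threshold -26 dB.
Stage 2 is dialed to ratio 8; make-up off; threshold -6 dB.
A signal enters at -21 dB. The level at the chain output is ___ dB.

Stage 1: overshoot 5 dB → 5/5 = 1 dB → -25 dB.
Stage 2: below threshold (-25 ≤ -6); passes unchanged; output -25 dB.

-25 dB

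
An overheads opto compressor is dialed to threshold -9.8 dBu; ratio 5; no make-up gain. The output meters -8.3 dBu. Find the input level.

-2.3 dBu

That's 1.5 dB above the -9.8 dBu threshold.
Undo the ratio: input overshoot = 1.5 × 5 = 7.5 dB, giving input = -2.3 dBu.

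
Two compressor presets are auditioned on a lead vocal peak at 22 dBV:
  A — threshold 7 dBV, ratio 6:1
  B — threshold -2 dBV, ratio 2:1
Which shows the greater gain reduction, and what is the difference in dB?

A: 15 dB over, compressed to 2.5 dB over, so 12.5 dB of GR.
B: 24 dB over, compressed to 12 dB over, so 12 dB of GR.
A applies 0.5 dB more gain reduction.

A, by 0.5 dB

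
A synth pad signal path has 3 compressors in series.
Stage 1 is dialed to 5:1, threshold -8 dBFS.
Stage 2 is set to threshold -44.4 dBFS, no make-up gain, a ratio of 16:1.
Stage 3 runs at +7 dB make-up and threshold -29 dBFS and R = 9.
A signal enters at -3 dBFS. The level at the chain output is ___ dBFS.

Stage 1: overshoot 5 dB → 5/5 = 1 dB → -7 dBFS.
Stage 2: 37.4 dB above -44.4 dBFS, reduced 16:1 to 2.3375 dB above → -42.0625 dBFS.
Stage 3: below threshold (-42.0625 ≤ -29); passes unchanged; make-up brings it to -35.0625 dBFS.

-35.0625 dBFS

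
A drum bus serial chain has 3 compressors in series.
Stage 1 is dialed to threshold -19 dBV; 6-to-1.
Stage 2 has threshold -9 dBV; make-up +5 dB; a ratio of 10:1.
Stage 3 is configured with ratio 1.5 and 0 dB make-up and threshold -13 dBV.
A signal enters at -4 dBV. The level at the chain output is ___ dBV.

-12 dBV

Stage 1: -4 dBV is 15 dB over -19 dBV; at 6:1 that becomes 2.5 dB over, giving -16.5 dBV.
Stage 2: -16.5 dBV ≤ -9 dBV, so stage 2 doesn't engage; make-up brings it to -11.5 dBV.
Stage 3: 1.5 dB above -13 dBV, reduced 1.5:1 to 1 dB above → -12 dBV.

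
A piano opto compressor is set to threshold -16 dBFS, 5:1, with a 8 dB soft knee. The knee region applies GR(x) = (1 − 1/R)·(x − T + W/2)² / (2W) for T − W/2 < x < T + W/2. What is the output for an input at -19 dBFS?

-19.05 dBFS

x − T + W/2 = -19 − (-16) + 4 = 1.
GR = (1 − 1/5) × 1² / 16 = 0.8 × 1 / 16 = 0.05 dB.
Output = -19 − 0.05 = -19.05 dBFS.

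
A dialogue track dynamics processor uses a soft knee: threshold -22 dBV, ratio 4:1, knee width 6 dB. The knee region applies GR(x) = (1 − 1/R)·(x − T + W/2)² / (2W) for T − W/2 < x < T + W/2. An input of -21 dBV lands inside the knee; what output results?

-22 dBV

x − T + W/2 = -21 − (-22) + 3 = 4.
GR = (1 − 1/4) × 4² / 12 = 0.75 × 16 / 12 = 1 dB.
Output = -21 − 1 = -22 dBV.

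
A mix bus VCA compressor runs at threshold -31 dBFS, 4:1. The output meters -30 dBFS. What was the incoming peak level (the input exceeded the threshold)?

-27 dBFS

The compressed level sits -30 − (-31) = 1 dB over threshold.
Before 4:1 compression the overshoot was 1 × 4 = 4 dB, so input = -31 + 4 = -27 dBFS.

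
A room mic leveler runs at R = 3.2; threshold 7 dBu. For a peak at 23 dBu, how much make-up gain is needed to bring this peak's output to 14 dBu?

2 dB

Overshoot 16 dB → 16/3.2 = 5 dB after compression, so the compressed level is 7 + 5 = 12 dBu.
Make-up = target − compressed = 14 − 12 = 2 dB.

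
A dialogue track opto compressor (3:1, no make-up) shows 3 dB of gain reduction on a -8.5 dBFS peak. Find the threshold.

Let T be the threshold. Output overshoot = (input overshoot)/R, so -11.5 − T = (-8.5 − T)/3.
3·(-11.5 − T) = -8.5 − T → 2·T = -34.5 − (-8.5) = -26.
T = -26/2 = -13 dBFS.

-13 dBFS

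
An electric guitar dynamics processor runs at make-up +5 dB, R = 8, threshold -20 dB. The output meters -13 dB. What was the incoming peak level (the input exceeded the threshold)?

-4 dB

Stripping the +5 dB make-up gives -18 dB at the gain stage.
The compressed level sits -18 − (-20) = 2 dB over threshold.
Input overshoot = R × output overshoot = 16 dB → input = -20 + 16 = -4 dB.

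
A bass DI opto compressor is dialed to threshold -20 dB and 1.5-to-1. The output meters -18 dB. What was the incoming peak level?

Post-compression overshoot = -18 − (-20) = 2 dB.
Input overshoot = R × output overshoot = 3 dB → input = -20 + 3 = -17 dB.

-17 dB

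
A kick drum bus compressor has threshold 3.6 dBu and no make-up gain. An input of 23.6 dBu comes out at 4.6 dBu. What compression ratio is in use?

Input overshoot = 23.6 − 3.6 = 20 dB; output overshoot = 4.6 − 3.6 = 1 dB.
Ratio = 20 / 1 = 20.

20:1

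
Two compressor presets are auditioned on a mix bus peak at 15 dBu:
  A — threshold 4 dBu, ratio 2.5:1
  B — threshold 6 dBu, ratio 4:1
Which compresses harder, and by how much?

B, by 0.15 dB

A: GR = 11 − 11/2.5 = 6.6 dB.
B: GR = 9 − 9/4 = 6.75 dB.
B applies 0.15 dB more gain reduction.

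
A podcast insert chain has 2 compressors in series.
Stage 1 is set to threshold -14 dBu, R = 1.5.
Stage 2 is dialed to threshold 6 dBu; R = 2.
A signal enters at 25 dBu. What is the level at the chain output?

Stage 1: overshoot 39 dB → 39/1.5 = 26 dB → 12 dBu.
Stage 2: 6 dB above 6 dBu, reduced 2:1 to 3 dB above → 9 dBu.

9 dBu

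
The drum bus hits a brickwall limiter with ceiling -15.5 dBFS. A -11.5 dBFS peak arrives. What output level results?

A brickwall limiter is an ∞:1 compressor: any input above the ceiling is clamped to -15.5 dBFS.

-15.5 dBFS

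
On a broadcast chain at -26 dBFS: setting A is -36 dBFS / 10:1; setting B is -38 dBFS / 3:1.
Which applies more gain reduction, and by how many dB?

A, by 1 dB

A: 10 dB over, compressed to 1 dB over, so 9 dB of GR.
B: 12 dB over, compressed to 4 dB over, so 8 dB of GR.
A applies 1 dB more gain reduction.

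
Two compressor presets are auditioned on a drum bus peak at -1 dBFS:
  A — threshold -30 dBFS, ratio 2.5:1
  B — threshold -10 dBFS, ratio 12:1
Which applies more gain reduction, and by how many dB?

A, by 9.15 dB

A: GR = 29 − 29/2.5 = 17.4 dB.
B: GR = 9 − 9/12 = 8.25 dB.
Difference: 9.15 dB in favour of A.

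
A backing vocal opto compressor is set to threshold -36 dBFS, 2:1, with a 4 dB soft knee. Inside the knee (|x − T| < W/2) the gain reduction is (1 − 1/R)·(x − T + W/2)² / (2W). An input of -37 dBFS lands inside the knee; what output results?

x − T + W/2 = -37 − (-36) + 2 = 1.
GR = (1 − 1/2) × 1² / 8 = 0.5 × 1 / 8 = 0.0625 dB.
Output = -37 − 0.0625 = -37.0625 dBFS.

-37.0625 dBFS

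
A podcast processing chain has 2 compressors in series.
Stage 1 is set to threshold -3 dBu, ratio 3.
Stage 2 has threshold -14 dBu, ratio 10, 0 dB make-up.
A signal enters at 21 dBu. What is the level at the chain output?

-12.1 dBu

Stage 1: 21 dBu is 24 dB over -3 dBu; at 3:1 that becomes 8 dB over, giving 5 dBu.
Stage 2: 5 dBu is 19 dB over -14 dBu; at 10:1 that becomes 1.9 dB over, giving -12.1 dBu.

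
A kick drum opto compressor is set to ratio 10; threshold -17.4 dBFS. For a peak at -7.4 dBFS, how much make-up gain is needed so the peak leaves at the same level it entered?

Without make-up, output = threshold + overshoot/10 = -17.4 + 1 = -16.4 dBFS.
Gap to target: 9 dB.

9 dB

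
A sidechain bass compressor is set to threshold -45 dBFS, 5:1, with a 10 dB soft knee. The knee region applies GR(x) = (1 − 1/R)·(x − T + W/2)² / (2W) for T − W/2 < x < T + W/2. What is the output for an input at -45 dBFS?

x − T + W/2 = -45 − (-45) + 5 = 5.
GR = (1 − 1/5) × 5² / 20 = 0.8 × 25 / 20 = 1 dB.
Output = -45 − 1 = -46 dBFS.

-46 dBFS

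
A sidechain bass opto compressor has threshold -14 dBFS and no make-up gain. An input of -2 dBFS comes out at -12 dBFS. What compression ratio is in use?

Input overshoot = -2 − (-14) = 12 dB; output overshoot = -12 − (-14) = 2 dB.
Ratio = 12 / 2 = 6.

6:1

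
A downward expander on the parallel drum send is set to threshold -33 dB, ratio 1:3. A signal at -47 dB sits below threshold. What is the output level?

Undershoot = (-33) − (-47) = 14 dB.
At 1:3, that expands to 42 dB under threshold.
Output = -33 − 42 = -75 dB.

-75 dB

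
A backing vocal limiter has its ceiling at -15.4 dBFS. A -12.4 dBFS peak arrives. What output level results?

The limiter clamps the peak to its -15.4 dBFS ceiling.

-15.4 dBFS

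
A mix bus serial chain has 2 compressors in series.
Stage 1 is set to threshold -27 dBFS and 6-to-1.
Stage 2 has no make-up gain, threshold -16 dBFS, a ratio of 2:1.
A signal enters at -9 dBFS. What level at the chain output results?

Stage 1: -9 dBFS is 18 dB over -27 dBFS; at 6:1 that becomes 3 dB over, giving -24 dBFS.
Stage 2: -24 dBFS is at or below the -16 dBFS threshold — no compression; output -24 dBFS.

-24 dBFS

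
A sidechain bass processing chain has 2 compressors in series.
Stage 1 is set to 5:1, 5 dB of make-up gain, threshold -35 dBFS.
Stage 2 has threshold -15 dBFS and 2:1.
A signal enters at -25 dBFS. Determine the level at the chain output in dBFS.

Stage 1: 10 dB above -35 dBFS, reduced 5:1 to 2 dB above → -33 dBFS; +5 dB make-up → -28 dBFS.
Stage 2: -28 dBFS ≤ -15 dBFS, so stage 2 doesn't engage; output -28 dBFS.

-28 dBFS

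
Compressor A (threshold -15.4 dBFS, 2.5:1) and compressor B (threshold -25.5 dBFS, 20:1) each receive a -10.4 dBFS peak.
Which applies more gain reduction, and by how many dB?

B, by 11.345 dB

A: 5 dB over, compressed to 2 dB over, so 3 dB of GR.
B: 15.1 dB over, compressed to 0.755 dB over, so 14.345 dB of GR.
B reduces 11.345 dB more.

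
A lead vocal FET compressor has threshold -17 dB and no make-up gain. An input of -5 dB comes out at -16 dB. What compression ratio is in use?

Input overshoot = -5 − (-17) = 12 dB; output overshoot = -16 − (-17) = 1 dB.
Ratio = 12 / 1 = 12.

12:1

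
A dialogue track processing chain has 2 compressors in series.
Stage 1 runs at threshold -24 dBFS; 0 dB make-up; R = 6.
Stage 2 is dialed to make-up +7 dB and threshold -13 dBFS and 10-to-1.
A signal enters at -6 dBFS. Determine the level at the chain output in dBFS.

Stage 1: -6 dBFS is 18 dB over -24 dBFS; at 6:1 that becomes 3 dB over, giving -21 dBFS.
Stage 2: below threshold (-21 ≤ -13); passes unchanged; make-up brings it to -14 dBFS.

-14 dBFS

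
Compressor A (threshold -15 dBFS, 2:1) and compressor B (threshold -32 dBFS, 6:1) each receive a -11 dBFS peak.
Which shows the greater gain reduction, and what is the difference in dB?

B, by 15.5 dB

A: GR = 4 − 4/2 = 2 dB.
B: GR = 21 − 21/6 = 17.5 dB.
B reduces 15.5 dB more.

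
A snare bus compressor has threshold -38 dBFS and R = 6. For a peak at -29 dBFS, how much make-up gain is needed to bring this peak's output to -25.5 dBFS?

Overshoot 9 dB → 9/6 = 1.5 dB after compression, so the compressed level is -38 + 1.5 = -36.5 dBFS.
Make-up = target − compressed = -25.5 − (-36.5) = 11 dB.

11 dB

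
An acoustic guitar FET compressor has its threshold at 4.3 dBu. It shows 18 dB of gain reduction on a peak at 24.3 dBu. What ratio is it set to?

10:1

Input overshoot = 24.3 − 4.3 = 20 dB.
Output overshoot = 20 − 18 = 2 dB.
Ratio = input overshoot / output overshoot = 20 / 2 = 10.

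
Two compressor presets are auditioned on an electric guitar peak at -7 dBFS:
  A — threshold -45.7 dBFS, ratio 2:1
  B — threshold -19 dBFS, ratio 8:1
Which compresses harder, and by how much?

A: 38.7 dB over, compressed to 19.35 dB over, so 19.35 dB of GR.
B: 12 dB over, compressed to 1.5 dB over, so 10.5 dB of GR.
A applies 8.85 dB more gain reduction.

A, by 8.85 dB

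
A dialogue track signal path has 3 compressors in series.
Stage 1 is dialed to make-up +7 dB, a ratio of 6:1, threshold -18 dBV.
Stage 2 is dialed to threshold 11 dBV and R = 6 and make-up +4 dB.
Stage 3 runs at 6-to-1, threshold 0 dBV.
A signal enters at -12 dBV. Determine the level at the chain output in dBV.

-6 dBV

Stage 1: 6 dB above -18 dBV, reduced 6:1 to 1 dB above → -17 dBV; +7 dB make-up → -10 dBV.
Stage 2: below threshold (-10 ≤ 11); passes unchanged; make-up brings it to -6 dBV.
Stage 3: -6 dBV is at or below the 0 dBV threshold — no compression; output -6 dBV.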